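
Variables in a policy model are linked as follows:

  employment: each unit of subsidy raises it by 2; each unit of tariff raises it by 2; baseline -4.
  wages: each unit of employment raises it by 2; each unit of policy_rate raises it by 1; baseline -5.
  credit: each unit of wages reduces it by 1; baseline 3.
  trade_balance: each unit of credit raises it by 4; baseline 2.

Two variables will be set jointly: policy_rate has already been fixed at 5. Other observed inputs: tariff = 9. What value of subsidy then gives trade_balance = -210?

With policy_rate held at 5:
Substituting into the employment equation gives employment = 2*subsidy + 14.
wages becomes 4*subsidy + 28.
Substituting into the credit equation gives credit = -4*subsidy - 25.
This gives trade_balance = -16*subsidy - 98.
Solve -16*subsidy - 98 = -210: subsidy = (-210 + 98) / -16 = 7.

subsidy = 7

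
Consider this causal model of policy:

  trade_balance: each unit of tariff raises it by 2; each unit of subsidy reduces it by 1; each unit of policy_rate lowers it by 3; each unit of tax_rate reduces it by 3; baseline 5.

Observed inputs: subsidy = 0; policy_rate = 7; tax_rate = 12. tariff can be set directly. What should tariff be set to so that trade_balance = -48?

tariff = 2

Substituting into the trade_balance equation gives trade_balance = 2*tariff - 52.
Solve 2*tariff - 52 = -48: tariff = (-48 + 52) / 2 = 2.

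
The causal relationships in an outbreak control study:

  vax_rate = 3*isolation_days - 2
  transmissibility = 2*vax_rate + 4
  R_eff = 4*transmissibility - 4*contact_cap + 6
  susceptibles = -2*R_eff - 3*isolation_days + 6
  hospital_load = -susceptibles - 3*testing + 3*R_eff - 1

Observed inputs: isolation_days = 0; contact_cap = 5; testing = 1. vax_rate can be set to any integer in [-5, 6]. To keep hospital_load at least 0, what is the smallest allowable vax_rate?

Intervening on vax_rate fixes its value directly, overriding its dependence on isolation_days.
Substituting into the R_eff equation gives R_eff = 8*vax_rate + 2.
This gives susceptibles = -16*vax_rate + 2.
hospital_load becomes 40*vax_rate.
Require 40*vax_rate ≥ 0, so vax_rate ≥ 0.
The smallest integer in [-5, 6] satisfying this is 0.

vax_rate = 0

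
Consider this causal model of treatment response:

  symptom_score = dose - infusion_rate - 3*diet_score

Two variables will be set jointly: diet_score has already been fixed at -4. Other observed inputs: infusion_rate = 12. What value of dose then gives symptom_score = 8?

dose = 8

With diet_score held at -4:
Substituting into the symptom_score equation gives symptom_score = dose.
Solve dose = 8: dose = 8 / 1 = 8.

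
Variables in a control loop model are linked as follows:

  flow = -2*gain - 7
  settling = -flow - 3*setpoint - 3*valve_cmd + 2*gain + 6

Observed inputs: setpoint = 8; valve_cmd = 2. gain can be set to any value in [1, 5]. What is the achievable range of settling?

-13 to 3

Substituting into the settling equation gives settling = 4*gain - 17.
Linear in gain, so extremes are at the endpoints: gain = 1 gives settling = -13; gain = 5 gives settling = 3.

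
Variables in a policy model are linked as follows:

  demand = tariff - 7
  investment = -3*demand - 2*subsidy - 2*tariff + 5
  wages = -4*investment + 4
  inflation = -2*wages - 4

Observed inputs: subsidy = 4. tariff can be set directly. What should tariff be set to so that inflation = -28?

tariff = 4

Substituting into the investment equation gives investment = -5*tariff + 18.
wages becomes 20*tariff - 68.
Substituting into the inflation equation gives inflation = -40*tariff + 132.
Solve -40*tariff + 132 = -28: tariff = (-28 - 132) / -40 = 4.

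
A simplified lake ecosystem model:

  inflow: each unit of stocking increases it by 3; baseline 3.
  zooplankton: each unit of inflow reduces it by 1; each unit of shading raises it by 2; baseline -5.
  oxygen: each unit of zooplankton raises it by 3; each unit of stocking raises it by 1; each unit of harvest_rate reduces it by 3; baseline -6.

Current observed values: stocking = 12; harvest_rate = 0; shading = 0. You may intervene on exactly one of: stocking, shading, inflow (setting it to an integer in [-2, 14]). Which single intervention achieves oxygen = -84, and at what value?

set shading = 7

Intervening on stocking: oxygen = -8*stocking - 30. Reaching -84 requires stocking = 27/4, not an integer.
Intervening on shading: with other inputs at their observed values, oxygen = 6*shading - 126. Solving for -84 gives shading = 7, within [-2, 14].
Intervening on inflow: oxygen = -3*inflow - 9. Reaching -84 requires inflow = 25, outside [-2, 14].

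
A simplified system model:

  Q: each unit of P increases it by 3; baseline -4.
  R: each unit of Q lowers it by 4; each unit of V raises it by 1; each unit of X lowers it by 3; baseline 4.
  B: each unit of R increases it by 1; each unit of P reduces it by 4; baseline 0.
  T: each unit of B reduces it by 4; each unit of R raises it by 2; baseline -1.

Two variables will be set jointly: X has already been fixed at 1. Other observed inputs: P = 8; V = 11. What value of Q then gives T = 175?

Q = 9

With X held at 1:
Intervening on Q fixes its value directly, overriding its dependence on P.
Substituting into the R equation gives R = -4*Q + 12.
This gives B = -4*Q - 20.
This gives T = 8*Q + 103.
Solve 8*Q + 103 = 175: Q = (175 - 103) / 8 = 9.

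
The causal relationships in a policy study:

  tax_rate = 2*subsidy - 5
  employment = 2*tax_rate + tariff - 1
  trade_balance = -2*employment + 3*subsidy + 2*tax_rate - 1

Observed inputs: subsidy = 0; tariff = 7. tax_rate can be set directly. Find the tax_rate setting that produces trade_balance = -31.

Intervening on tax_rate fixes its value directly, overriding its dependence on subsidy.
Substituting into the employment equation gives employment = 2*tax_rate + 6.
Substituting into the trade_balance equation gives trade_balance = -2*tax_rate - 13.
Solve -2*tax_rate - 13 = -31: tax_rate = (-31 + 13) / -2 = 9.

tax_rate = 9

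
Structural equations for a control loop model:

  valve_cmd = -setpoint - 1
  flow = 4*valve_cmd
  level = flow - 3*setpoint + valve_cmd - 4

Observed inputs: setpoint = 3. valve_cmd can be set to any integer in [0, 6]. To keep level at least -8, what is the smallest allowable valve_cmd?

Intervening on valve_cmd fixes its value directly, overriding its dependence on setpoint.
Substituting into the level equation gives level = 5*valve_cmd - 13.
Require 5*valve_cmd - 13 ≥ -8, so valve_cmd ≥ 1.
The smallest integer in [0, 6] satisfying this is 1.

valve_cmd = 1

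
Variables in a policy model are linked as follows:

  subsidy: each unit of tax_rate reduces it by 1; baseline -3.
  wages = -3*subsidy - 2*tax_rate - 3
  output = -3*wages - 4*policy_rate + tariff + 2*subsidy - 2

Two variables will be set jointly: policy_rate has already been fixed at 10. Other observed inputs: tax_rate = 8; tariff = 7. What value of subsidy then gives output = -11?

subsidy = -3

With policy_rate held at 10:
Intervening on subsidy fixes its value directly, overriding its dependence on tax_rate.
Substituting into the wages equation gives wages = -3*subsidy - 19.
Substituting into the output equation gives output = 11*subsidy + 22.
Solve 11*subsidy + 22 = -11: subsidy = (-11 - 22) / 11 = -3.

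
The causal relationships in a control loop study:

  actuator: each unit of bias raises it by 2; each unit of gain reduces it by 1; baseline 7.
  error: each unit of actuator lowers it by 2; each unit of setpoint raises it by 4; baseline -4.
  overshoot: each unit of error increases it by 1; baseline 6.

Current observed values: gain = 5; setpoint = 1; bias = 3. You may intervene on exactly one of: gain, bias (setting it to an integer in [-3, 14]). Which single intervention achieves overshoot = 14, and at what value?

set bias = -3

Intervening on gain: overshoot = 2*gain - 20. Reaching 14 requires gain = 17, outside [-3, 14].
Intervening on bias: with other inputs at their observed values, overshoot = -4*bias + 2. Solving for 14 gives bias = -3, within [-3, 14].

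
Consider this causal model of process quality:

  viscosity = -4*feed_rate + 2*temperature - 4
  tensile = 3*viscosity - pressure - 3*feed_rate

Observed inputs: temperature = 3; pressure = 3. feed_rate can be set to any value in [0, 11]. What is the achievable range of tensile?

Substituting into the viscosity equation gives viscosity = -4*feed_rate + 2.
Substituting into the tensile equation gives tensile = -15*feed_rate + 3.
Linear in feed_rate, so extremes are at the endpoints: feed_rate = 0 gives tensile = 3; feed_rate = 11 gives tensile = -162.

-162 to 3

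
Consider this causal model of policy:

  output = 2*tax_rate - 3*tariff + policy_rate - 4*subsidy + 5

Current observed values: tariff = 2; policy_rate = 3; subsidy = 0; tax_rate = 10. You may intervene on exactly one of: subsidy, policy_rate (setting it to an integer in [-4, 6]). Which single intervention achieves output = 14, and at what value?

Intervening on subsidy: with other inputs at their observed values, output = -4*subsidy + 22. Solving for 14 gives subsidy = 2, within [-4, 6].
Intervening on policy_rate: output = policy_rate + 19. Reaching 14 requires policy_rate = -5, outside [-4, 6].

set subsidy = 2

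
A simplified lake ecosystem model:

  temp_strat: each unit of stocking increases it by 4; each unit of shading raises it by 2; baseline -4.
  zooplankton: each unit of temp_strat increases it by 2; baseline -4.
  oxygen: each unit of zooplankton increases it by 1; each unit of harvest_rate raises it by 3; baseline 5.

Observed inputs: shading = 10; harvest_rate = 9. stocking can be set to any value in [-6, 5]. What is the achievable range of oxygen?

Substituting into the temp_strat equation gives temp_strat = 4*stocking + 16.
This gives zooplankton = 8*stocking + 28.
This gives oxygen = 8*stocking + 60.
Linear in stocking, so extremes are at the endpoints: stocking = -6 gives oxygen = 12; stocking = 5 gives oxygen = 100.

12 to 100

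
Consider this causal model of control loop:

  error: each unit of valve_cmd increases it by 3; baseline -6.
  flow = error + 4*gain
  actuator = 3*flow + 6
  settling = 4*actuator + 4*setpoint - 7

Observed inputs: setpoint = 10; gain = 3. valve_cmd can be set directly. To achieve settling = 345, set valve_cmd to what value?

Substituting into the flow equation gives flow = 3*valve_cmd + 6.
Substituting into the actuator equation gives actuator = 9*valve_cmd + 24.
Substituting into the settling equation gives settling = 36*valve_cmd + 129.
Solve 36*valve_cmd + 129 = 345: valve_cmd = (345 - 129) / 36 = 6.

valve_cmd = 6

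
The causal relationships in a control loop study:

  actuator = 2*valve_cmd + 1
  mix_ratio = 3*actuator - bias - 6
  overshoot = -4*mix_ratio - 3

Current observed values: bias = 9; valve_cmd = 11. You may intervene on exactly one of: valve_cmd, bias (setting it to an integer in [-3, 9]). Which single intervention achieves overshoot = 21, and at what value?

set valve_cmd = 1

Intervening on valve_cmd: with other inputs at their observed values, overshoot = -24*valve_cmd + 45. Solving for 21 gives valve_cmd = 1, within [-3, 9].
Intervening on bias: overshoot = 4*bias - 255. Reaching 21 requires bias = 69, outside [-3, 9].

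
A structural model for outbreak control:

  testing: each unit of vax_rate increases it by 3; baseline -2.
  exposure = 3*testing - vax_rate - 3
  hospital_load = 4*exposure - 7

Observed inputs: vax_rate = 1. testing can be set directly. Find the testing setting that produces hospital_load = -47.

Intervening on testing fixes its value directly, overriding its dependence on vax_rate.
Substituting into the exposure equation gives exposure = 3*testing - 4.
hospital_load becomes 12*testing - 23.
Solve 12*testing - 23 = -47: testing = (-47 + 23) / 12 = -2.

testing = -2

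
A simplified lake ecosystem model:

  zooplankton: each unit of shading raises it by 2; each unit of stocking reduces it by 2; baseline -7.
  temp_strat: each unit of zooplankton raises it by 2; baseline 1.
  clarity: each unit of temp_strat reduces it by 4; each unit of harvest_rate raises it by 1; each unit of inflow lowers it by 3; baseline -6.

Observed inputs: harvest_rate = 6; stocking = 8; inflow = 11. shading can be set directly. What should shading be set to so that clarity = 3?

shading = 9

Substituting into the zooplankton equation gives zooplankton = 2*shading - 23.
Substituting into the temp_strat equation gives temp_strat = 4*shading - 45.
So clarity = -16*shading + 147.
Solve -16*shading + 147 = 3: shading = (3 - 147) / -16 = 9.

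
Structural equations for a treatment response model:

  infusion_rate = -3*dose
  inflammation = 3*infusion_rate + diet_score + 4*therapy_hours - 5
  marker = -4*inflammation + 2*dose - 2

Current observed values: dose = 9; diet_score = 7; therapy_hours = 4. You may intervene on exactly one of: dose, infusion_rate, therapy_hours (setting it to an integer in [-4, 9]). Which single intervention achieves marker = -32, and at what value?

set infusion_rate = -2

Intervening on dose: marker = 38*dose - 74. Reaching -32 requires dose = 21/19, not an integer.
Intervening on infusion_rate: with other inputs at their observed values, marker = -12*infusion_rate - 56. Solving for -32 gives infusion_rate = -2, within [-4, 9].
Intervening on therapy_hours: marker = -16*therapy_hours + 332. Reaching -32 requires therapy_hours = 91/4, not an integer.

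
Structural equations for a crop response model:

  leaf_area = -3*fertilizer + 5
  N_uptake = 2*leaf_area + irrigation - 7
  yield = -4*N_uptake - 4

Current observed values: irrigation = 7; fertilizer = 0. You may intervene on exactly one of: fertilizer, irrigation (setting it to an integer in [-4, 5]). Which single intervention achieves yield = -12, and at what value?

set irrigation = -1

Intervening on fertilizer: yield = 24*fertilizer - 44. Reaching -12 requires fertilizer = 4/3, not an integer.
Intervening on irrigation: with other inputs at their observed values, yield = -4*irrigation - 16. Solving for -12 gives irrigation = -1, within [-4, 5].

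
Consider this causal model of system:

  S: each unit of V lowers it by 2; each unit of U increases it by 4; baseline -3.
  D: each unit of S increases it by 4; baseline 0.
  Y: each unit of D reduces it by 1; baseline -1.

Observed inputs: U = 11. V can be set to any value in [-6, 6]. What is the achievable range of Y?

-213 to -117

Substituting into the S equation gives S = -2*V + 41.
D becomes -8*V + 164.
Substituting into the Y equation gives Y = 8*V - 165.
Linear in V, so extremes are at the endpoints: V = -6 gives Y = -213; V = 6 gives Y = -117.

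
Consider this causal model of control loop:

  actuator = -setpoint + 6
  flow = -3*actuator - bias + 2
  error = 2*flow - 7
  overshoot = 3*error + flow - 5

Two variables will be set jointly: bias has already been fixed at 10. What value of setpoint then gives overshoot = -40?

With bias held at 10:
Substituting into the flow equation gives flow = 3*setpoint - 26.
Substituting into the error equation gives error = 6*setpoint - 59.
This gives overshoot = 21*setpoint - 208.
Solve 21*setpoint - 208 = -40: setpoint = (-40 + 208) / 21 = 8.

setpoint = 8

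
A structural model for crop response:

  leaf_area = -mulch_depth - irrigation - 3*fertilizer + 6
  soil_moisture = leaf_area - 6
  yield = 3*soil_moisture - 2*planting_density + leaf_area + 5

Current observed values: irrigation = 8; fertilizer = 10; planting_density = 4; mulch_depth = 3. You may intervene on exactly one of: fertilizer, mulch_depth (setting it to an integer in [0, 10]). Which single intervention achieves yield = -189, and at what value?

set mulch_depth = 10

Intervening on fertilizer: yield = -12*fertilizer - 41. Reaching -189 requires fertilizer = 37/3, not an integer.
Intervening on mulch_depth: with other inputs at their observed values, yield = -4*mulch_depth - 149. Solving for -189 gives mulch_depth = 10, within [0, 10].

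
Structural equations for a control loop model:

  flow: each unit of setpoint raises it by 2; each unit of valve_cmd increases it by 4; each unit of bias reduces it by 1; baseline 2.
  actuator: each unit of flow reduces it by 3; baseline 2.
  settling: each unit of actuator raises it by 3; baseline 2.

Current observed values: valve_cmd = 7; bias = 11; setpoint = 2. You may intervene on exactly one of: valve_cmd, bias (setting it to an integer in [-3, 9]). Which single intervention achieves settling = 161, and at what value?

set valve_cmd = -3

Intervening on valve_cmd: with other inputs at their observed values, settling = -36*valve_cmd + 53. Solving for 161 gives valve_cmd = -3, within [-3, 9].
Intervening on bias: settling = 9*bias - 298. Reaching 161 requires bias = 51, outside [-3, 9].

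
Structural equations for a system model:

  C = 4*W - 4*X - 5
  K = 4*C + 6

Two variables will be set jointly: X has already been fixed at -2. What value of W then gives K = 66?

W = 3

With X held at -2:
Substituting into the C equation gives C = 4*W + 3.
This gives K = 16*W + 18.
Solve 16*W + 18 = 66: W = (66 - 18) / 16 = 3.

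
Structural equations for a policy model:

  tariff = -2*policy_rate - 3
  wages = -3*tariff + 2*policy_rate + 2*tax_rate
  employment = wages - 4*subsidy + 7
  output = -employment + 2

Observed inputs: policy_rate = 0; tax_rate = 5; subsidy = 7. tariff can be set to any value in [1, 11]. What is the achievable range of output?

16 to 46

Intervening on tariff fixes its value directly, overriding its dependence on policy_rate.
Substituting into the wages equation gives wages = -3*tariff + 10.
So employment = -3*tariff - 11.
So output = 3*tariff + 13.
Linear in tariff, so extremes are at the endpoints: tariff = 1 gives output = 16; tariff = 11 gives output = 46.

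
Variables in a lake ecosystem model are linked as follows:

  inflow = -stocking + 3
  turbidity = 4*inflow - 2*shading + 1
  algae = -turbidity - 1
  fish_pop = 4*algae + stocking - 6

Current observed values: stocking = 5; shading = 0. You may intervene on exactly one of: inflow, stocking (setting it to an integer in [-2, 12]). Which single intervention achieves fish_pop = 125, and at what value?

set stocking = 11

Intervening on inflow: fish_pop = -16*inflow - 9. Reaching 125 requires inflow = -67/8, not an integer.
Intervening on stocking: with other inputs at their observed values, fish_pop = 17*stocking - 62. Solving for 125 gives stocking = 11, within [-2, 12].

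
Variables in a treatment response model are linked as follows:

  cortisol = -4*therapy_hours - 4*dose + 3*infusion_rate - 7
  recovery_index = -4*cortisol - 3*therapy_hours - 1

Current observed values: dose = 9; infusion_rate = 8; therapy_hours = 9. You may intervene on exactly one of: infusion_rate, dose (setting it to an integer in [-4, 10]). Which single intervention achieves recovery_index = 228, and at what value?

set infusion_rate = 5

Intervening on infusion_rate: with other inputs at their observed values, recovery_index = -12*infusion_rate + 288. Solving for 228 gives infusion_rate = 5, within [-4, 10].
Intervening on dose: recovery_index = 16*dose + 48. Reaching 228 requires dose = 45/4, not an integer.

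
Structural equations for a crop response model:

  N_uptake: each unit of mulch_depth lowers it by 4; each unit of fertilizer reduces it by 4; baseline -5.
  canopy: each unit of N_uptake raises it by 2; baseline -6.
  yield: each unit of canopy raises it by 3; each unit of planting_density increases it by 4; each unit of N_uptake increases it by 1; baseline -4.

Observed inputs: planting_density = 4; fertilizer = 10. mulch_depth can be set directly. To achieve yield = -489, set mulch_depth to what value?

Substituting into the N_uptake equation gives N_uptake = -4*mulch_depth - 45.
Substituting into the canopy equation gives canopy = -8*mulch_depth - 96.
Substituting into the yield equation gives yield = -28*mulch_depth - 321.
Solve -28*mulch_depth - 321 = -489: mulch_depth = (-489 + 321) / -28 = 6.

mulch_depth = 6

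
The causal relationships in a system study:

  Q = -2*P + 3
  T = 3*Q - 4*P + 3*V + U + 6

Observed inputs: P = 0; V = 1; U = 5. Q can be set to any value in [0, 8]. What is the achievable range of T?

Intervening on Q fixes its value directly, overriding its dependence on P.
Substituting into the T equation gives T = 3*Q + 14.
Linear in Q, so extremes are at the endpoints: Q = 0 gives T = 14; Q = 8 gives T = 38.

14 to 38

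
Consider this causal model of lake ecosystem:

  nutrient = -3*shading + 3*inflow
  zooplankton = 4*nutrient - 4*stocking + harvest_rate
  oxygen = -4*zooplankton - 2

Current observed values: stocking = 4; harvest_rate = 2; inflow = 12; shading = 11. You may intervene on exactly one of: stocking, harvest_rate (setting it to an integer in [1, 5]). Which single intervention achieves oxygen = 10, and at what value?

Intervening on stocking: oxygen = 16*stocking - 58. Reaching 10 requires stocking = 17/4, not an integer.
Intervening on harvest_rate: with other inputs at their observed values, oxygen = -4*harvest_rate + 14. Solving for 10 gives harvest_rate = 1, within [1, 5].

set harvest_rate = 1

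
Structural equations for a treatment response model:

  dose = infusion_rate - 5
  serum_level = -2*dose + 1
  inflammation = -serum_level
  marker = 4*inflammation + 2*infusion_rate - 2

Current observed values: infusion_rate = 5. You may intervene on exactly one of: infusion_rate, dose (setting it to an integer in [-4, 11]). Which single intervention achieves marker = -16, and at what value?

Intervening on infusion_rate: with other inputs at their observed values, marker = 10*infusion_rate - 46. Solving for -16 gives infusion_rate = 3, within [-4, 11].
Intervening on dose: marker = 8*dose + 4. Reaching -16 requires dose = -5/2, not an integer.

set infusion_rate = 3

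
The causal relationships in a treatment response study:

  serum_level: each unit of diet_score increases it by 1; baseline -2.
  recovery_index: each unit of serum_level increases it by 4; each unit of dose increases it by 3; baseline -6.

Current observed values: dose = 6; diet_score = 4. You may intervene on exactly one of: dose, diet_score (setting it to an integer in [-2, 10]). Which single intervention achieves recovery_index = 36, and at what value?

set diet_score = 8

Intervening on dose: recovery_index = 3*dose + 2. Reaching 36 requires dose = 34/3, not an integer.
Intervening on diet_score: with other inputs at their observed values, recovery_index = 4*diet_score + 4. Solving for 36 gives diet_score = 8, within [-2, 10].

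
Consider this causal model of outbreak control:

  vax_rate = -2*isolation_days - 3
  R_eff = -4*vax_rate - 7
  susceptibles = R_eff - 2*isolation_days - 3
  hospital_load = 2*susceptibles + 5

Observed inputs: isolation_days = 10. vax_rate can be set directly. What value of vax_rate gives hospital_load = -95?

vax_rate = 5

Intervening on vax_rate fixes its value directly, overriding its dependence on isolation_days.
Substituting into the susceptibles equation gives susceptibles = -4*vax_rate - 30.
So hospital_load = -8*vax_rate - 55.
Solve -8*vax_rate - 55 = -95: vax_rate = (-95 + 55) / -8 = 5.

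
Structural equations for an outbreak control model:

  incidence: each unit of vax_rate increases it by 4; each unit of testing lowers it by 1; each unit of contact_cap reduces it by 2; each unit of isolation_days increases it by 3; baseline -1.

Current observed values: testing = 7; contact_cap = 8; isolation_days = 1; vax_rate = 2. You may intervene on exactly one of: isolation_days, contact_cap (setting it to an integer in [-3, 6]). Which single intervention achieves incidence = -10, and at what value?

set isolation_days = 2

Intervening on isolation_days: with other inputs at their observed values, incidence = 3*isolation_days - 16. Solving for -10 gives isolation_days = 2, within [-3, 6].
Intervening on contact_cap: incidence = -2*contact_cap + 3. Reaching -10 requires contact_cap = 13/2, not an integer.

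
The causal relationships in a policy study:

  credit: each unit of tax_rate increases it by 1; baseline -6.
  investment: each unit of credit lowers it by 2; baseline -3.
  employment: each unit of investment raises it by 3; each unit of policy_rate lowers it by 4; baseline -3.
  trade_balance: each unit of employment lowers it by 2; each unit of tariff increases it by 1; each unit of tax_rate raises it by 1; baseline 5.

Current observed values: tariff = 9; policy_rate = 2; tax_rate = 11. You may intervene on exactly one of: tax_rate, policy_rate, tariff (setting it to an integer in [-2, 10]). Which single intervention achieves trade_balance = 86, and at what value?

set tax_rate = 8

Intervening on tax_rate: with other inputs at their observed values, trade_balance = 13*tax_rate - 18. Solving for 86 gives tax_rate = 8, within [-2, 10].
Intervening on policy_rate: trade_balance = 8*policy_rate + 109. Reaching 86 requires policy_rate = -23/8, not an integer.
Intervening on tariff: trade_balance = tariff + 116. Reaching 86 requires tariff = -30, outside [-2, 10].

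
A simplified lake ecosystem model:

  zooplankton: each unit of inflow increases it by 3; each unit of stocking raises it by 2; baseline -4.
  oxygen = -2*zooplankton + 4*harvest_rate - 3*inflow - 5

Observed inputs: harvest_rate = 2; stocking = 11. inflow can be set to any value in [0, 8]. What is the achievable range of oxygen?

Substituting into the zooplankton equation gives zooplankton = 3*inflow + 18.
oxygen becomes -9*inflow - 33.
Linear in inflow, so extremes are at the endpoints: inflow = 0 gives oxygen = -33; inflow = 8 gives oxygen = -105.

-105 to -33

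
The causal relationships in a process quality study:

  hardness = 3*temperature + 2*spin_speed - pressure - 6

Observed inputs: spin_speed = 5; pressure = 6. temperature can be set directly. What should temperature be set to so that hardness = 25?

Substituting into the hardness equation gives hardness = 3*temperature - 2.
Solve 3*temperature - 2 = 25: temperature = (25 + 2) / 3 = 9.

temperature = 9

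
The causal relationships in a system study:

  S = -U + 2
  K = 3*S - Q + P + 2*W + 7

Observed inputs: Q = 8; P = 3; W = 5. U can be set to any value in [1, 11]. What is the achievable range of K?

-15 to 15

Substituting into the K equation gives K = -3*U + 18.
Linear in U, so extremes are at the endpoints: U = 1 gives K = 15; U = 11 gives K = -15.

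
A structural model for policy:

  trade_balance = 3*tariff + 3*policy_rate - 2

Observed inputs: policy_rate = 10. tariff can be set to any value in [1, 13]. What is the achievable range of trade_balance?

31 to 67

Substituting into the trade_balance equation gives trade_balance = 3*tariff + 28.
Linear in tariff, so extremes are at the endpoints: tariff = 1 gives trade_balance = 31; tariff = 13 gives trade_balance = 67.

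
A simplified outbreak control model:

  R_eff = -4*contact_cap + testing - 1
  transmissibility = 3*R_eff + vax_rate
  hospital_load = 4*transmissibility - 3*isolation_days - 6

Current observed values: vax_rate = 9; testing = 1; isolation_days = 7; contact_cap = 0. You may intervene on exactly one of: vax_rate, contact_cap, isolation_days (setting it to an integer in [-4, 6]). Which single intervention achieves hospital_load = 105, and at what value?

Intervening on vax_rate: hospital_load = 4*vax_rate - 27. Reaching 105 requires vax_rate = 33, outside [-4, 6].
Intervening on contact_cap: with other inputs at their observed values, hospital_load = -48*contact_cap + 9. Solving for 105 gives contact_cap = -2, within [-4, 6].
Intervening on isolation_days: hospital_load = -3*isolation_days + 30. Reaching 105 requires isolation_days = -25, outside [-4, 6].

set contact_cap = -2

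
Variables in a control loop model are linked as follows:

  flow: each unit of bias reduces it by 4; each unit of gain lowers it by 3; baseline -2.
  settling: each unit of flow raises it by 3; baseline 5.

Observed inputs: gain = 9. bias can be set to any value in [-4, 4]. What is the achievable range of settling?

-130 to -34

Substituting into the flow equation gives flow = -4*bias - 29.
This gives settling = -12*bias - 82.
Linear in bias, so extremes are at the endpoints: bias = -4 gives settling = -34; bias = 4 gives settling = -130.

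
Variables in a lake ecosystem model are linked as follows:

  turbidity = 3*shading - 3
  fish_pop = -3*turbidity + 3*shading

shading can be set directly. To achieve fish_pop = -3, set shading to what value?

shading = 2

Substituting into the fish_pop equation gives fish_pop = -6*shading + 9.
Solve -6*shading + 9 = -3: shading = (-3 - 9) / -6 = 2.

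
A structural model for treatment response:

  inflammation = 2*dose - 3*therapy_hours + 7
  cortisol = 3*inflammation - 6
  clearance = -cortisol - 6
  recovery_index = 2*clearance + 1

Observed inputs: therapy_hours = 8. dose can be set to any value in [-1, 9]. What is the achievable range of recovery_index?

-5 to 115

Substituting into the inflammation equation gives inflammation = 2*dose - 17.
So cortisol = 6*dose - 57.
Substituting into the clearance equation gives clearance = -6*dose + 51.
recovery_index becomes -12*dose + 103.
Linear in dose, so extremes are at the endpoints: dose = -1 gives recovery_index = 115; dose = 9 gives recovery_index = -5.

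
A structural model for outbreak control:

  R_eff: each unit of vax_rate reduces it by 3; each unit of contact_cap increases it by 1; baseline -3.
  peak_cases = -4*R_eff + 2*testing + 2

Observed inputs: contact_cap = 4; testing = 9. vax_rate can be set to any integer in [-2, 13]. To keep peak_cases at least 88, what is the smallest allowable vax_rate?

Substituting into the R_eff equation gives R_eff = -3*vax_rate + 1.
Substituting into the peak_cases equation gives peak_cases = 12*vax_rate + 16.
Require 12*vax_rate + 16 ≥ 88, so vax_rate ≥ 6.
The smallest integer in [-2, 13] satisfying this is 6.

vax_rate = 6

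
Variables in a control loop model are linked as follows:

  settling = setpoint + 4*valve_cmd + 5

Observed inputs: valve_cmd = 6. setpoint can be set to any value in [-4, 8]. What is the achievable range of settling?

Substituting into the settling equation gives settling = setpoint + 29.
Linear in setpoint, so extremes are at the endpoints: setpoint = -4 gives settling = 25; setpoint = 8 gives settling = 37.

25 to 37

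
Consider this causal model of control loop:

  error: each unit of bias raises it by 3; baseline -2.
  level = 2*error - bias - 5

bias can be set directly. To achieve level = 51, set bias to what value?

bias = 12

Substituting into the level equation gives level = 5*bias - 9.
Solve 5*bias - 9 = 51: bias = (51 + 9) / 5 = 12.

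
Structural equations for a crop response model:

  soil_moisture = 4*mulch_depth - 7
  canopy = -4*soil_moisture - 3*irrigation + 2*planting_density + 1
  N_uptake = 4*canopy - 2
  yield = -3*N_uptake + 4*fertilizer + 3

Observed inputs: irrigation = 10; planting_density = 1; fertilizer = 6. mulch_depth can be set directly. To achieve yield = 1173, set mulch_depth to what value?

mulch_depth = 6

Substituting into the canopy equation gives canopy = -16*mulch_depth + 1.
Substituting into the N_uptake equation gives N_uptake = -64*mulch_depth + 2.
Substituting into the yield equation gives yield = 192*mulch_depth + 21.
Solve 192*mulch_depth + 21 = 1173: mulch_depth = (1173 - 21) / 192 = 6.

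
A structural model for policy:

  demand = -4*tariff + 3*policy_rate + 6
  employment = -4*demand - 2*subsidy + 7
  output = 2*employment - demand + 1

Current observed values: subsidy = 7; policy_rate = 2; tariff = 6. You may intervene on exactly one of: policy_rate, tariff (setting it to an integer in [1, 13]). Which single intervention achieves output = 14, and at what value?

Intervening on policy_rate: with other inputs at their observed values, output = -27*policy_rate + 149. Solving for 14 gives policy_rate = 5, within [1, 13].
Intervening on tariff: output = 36*tariff - 121. Reaching 14 requires tariff = 15/4, not an integer.

set policy_rate = 5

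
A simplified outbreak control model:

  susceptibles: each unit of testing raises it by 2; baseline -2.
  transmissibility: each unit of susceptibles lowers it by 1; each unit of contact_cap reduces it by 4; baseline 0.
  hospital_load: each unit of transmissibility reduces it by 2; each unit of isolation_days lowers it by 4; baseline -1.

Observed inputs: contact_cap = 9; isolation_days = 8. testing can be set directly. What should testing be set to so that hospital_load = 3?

testing = -8

Substituting into the transmissibility equation gives transmissibility = -2*testing - 34.
Substituting into the hospital_load equation gives hospital_load = 4*testing + 35.
Solve 4*testing + 35 = 3: testing = (3 - 35) / 4 = -8.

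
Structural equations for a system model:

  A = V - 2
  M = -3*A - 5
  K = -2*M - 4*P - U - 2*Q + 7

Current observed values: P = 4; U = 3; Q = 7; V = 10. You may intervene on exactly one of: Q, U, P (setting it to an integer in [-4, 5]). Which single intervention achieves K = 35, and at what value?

Intervening on Q: K = -2*Q + 46. Reaching 35 requires Q = 11/2, not an integer.
Intervening on U: with other inputs at their observed values, K = -U + 35. Solving for 35 gives U = 0, within [-4, 5].
Intervening on P: K = -4*P + 48. Reaching 35 requires P = 13/4, not an integer.

set U = 0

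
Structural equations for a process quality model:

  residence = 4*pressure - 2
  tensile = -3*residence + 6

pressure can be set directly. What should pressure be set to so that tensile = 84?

Substituting into the tensile equation gives tensile = -12*pressure + 12.
Solve -12*pressure + 12 = 84: pressure = (84 - 12) / -12 = -6.

pressure = -6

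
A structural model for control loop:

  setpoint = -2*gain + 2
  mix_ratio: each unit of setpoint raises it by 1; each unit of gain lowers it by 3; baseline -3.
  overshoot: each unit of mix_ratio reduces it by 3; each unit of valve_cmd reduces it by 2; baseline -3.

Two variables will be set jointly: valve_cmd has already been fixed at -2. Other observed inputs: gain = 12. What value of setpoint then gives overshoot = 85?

setpoint = 11

With valve_cmd held at -2:
Intervening on setpoint fixes its value directly, overriding its dependence on gain.
Substituting into the mix_ratio equation gives mix_ratio = setpoint - 39.
Substituting into the overshoot equation gives overshoot = -3*setpoint + 118.
Solve -3*setpoint + 118 = 85: setpoint = (85 - 118) / -3 = 11.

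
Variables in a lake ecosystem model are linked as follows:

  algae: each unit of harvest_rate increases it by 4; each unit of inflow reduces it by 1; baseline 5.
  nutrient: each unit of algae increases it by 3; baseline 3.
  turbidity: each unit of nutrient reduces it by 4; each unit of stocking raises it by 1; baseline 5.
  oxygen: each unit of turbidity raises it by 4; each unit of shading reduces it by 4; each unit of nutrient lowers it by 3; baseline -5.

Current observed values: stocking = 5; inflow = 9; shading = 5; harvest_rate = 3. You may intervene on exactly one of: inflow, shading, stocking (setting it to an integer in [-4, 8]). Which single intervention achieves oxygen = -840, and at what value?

set inflow = 3

Intervening on inflow: with other inputs at their observed values, oxygen = 57*inflow - 1011. Solving for -840 gives inflow = 3, within [-4, 8].
Intervening on shading: oxygen = -4*shading - 478. Reaching -840 requires shading = 181/2, not an integer.
Intervening on stocking: oxygen = 4*stocking - 518. Reaching -840 requires stocking = -161/2, not an integer.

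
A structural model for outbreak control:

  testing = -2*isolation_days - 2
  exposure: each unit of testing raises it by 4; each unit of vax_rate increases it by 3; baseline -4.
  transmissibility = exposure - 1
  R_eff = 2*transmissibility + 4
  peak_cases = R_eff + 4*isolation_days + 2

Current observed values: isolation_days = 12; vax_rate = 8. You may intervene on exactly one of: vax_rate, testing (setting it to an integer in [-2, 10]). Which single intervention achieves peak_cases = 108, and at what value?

set testing = 2

Intervening on vax_rate: peak_cases = 6*vax_rate - 164. Reaching 108 requires vax_rate = 136/3, not an integer.
Intervening on testing: with other inputs at their observed values, peak_cases = 8*testing + 92. Solving for 108 gives testing = 2, within [-2, 10].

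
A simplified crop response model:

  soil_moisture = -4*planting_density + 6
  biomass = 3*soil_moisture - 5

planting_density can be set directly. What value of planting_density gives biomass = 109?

planting_density = -8

Substituting into the biomass equation gives biomass = -12*planting_density + 13.
Solve -12*planting_density + 13 = 109: planting_density = (109 - 13) / -12 = -8.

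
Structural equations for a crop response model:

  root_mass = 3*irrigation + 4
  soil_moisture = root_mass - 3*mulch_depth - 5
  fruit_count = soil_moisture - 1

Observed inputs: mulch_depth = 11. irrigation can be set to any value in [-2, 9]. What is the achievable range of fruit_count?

Substituting into the soil_moisture equation gives soil_moisture = 3*irrigation - 34.
fruit_count becomes 3*irrigation - 35.
Linear in irrigation, so extremes are at the endpoints: irrigation = -2 gives fruit_count = -41; irrigation = 9 gives fruit_count = -8.

-41 to -8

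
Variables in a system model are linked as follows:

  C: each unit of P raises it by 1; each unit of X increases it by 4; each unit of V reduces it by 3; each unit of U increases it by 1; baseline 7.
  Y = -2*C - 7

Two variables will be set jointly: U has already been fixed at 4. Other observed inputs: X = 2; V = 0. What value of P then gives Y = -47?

With U held at 4:
Substituting into the C equation gives C = P + 19.
Y becomes -2*P - 45.
Solve -2*P - 45 = -47: P = (-47 + 45) / -2 = 1.

P = 1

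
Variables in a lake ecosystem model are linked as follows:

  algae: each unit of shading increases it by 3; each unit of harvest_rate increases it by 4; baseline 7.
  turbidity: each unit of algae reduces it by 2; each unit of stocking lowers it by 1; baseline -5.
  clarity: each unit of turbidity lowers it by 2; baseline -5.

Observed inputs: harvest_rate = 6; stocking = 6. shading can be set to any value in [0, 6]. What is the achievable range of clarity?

141 to 213

Substituting into the algae equation gives algae = 3*shading + 31.
Substituting into the turbidity equation gives turbidity = -6*shading - 73.
Substituting into the clarity equation gives clarity = 12*shading + 141.
Linear in shading, so extremes are at the endpoints: shading = 0 gives clarity = 141; shading = 6 gives clarity = 213.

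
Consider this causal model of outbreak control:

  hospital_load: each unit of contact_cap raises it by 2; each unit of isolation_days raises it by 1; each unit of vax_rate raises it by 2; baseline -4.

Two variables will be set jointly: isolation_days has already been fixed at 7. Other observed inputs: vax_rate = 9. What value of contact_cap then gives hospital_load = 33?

With isolation_days held at 7:
Substituting into the hospital_load equation gives hospital_load = 2*contact_cap + 21.
Solve 2*contact_cap + 21 = 33: contact_cap = (33 - 21) / 2 = 6.

contact_cap = 6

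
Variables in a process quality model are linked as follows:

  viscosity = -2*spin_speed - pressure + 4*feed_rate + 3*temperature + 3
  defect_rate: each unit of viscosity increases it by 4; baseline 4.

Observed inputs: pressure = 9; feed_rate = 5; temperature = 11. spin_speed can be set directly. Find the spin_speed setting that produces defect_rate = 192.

Substituting into the viscosity equation gives viscosity = -2*spin_speed + 47.
Substituting into the defect_rate equation gives defect_rate = -8*spin_speed + 192.
Solve -8*spin_speed + 192 = 192: spin_speed = (192 - 192) / -8 = 0.

spin_speed = 0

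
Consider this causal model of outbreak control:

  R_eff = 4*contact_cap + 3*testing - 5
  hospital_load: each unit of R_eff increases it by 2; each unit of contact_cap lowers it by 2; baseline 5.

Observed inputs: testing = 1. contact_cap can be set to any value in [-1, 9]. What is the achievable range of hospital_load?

Substituting into the R_eff equation gives R_eff = 4*contact_cap - 2.
This gives hospital_load = 6*contact_cap + 1.
Linear in contact_cap, so extremes are at the endpoints: contact_cap = -1 gives hospital_load = -5; contact_cap = 9 gives hospital_load = 55.

-5 to 55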